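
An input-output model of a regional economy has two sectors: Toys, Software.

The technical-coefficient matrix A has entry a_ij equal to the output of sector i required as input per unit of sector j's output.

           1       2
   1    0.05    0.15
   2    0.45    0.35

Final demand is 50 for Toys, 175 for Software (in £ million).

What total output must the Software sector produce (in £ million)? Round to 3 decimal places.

x_2 = 343.182

I − A =
  [   0.95    -0.15]
  [  -0.45     0.65]
det(I−A) = (0.95)(0.65) − (-0.15)(-0.45) = 0.5500
adj(I−A) = [[0.65, 0.15], [0.45, 0.95]]
(I − A)⁻¹ = adj(I−A) / det(I−A) ≈
  [   1.1818     0.2727]
  [   0.8182     1.7273]
x = (I − A)⁻¹ d = adj(I−A)·d / det(I−A), with det(I−A) = 0.5500:
  x_1 = (0.65·50 + 0.15·175) / 0.5500 = 58.75 / 0.5500 ≈ 106.818
  x_2 = (0.45·50 + 0.95·175) / 0.5500 = 188.75 / 0.5500 ≈ 343.182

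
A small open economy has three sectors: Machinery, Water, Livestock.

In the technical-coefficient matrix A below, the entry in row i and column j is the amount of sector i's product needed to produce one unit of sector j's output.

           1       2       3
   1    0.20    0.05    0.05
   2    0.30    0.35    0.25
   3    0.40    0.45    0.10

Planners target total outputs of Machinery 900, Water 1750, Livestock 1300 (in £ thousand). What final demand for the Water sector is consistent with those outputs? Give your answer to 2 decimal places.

I − A =
  [   0.80    -0.05    -0.05]
  [  -0.30     0.65    -0.25]
  [  -0.40    -0.45     0.90]
d = (I − A) x:
  d_1 = (+0.80)·900 + (-0.05)·1750 + (-0.05)·1300 = 567.50
  d_2 = (-0.30)·900 + (+0.65)·1750 + (-0.25)·1300 = 542.50
  d_3 = (-0.40)·900 + (-0.45)·1750 + (+0.90)·1300 = 22.50

d_2 = 542.50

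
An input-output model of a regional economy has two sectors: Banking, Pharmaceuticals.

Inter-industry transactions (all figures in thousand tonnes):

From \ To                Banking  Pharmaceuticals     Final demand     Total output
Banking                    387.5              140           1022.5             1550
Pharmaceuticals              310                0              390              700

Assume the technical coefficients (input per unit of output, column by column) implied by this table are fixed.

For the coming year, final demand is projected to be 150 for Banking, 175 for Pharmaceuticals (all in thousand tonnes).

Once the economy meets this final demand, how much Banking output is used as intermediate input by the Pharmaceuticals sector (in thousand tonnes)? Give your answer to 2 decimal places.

z_12 = 45.42

Technical coefficients a_ij = z_ij / X_j:
  a_11 = 387.5/1550 = 0.25, a_21 = 310/1550 = 0.20
  a_12 = 140/700 = 0.20, a_22 = 0/700 = 0.00
I − A =
  [   0.75    -0.20]
  [  -0.20     1.00]
det(I−A) = (0.75)(1.00) − (-0.20)(-0.20) = 0.7100
adj(I−A) = [[1.00, 0.20], [0.20, 0.75]]
(I − A)⁻¹ = adj(I−A) / det(I−A) ≈
  [   1.4085     0.2817]
  [   0.2817     1.0563]
First solve x = (I − A)⁻¹ d = adj(I−A)·d / det(I−A); in particular x_2 = (0.20·150 + 0.75·175) / 0.7100 = 161.25 / 0.7100 ≈ 227.1127.
Intermediate flow from 1 to 2: z_12 = a_12 · x_2 = 0.20 × 161.25 / 0.7100 = 32.25 / 0.7100 ≈ 45.42.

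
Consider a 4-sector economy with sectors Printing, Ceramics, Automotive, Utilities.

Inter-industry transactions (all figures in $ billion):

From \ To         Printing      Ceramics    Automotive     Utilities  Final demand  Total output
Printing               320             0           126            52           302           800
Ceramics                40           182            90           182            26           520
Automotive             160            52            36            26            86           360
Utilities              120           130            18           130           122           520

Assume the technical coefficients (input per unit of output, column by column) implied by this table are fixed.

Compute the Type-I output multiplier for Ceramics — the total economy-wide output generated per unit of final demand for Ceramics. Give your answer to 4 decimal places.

Technical coefficients a_ij = z_ij / X_j:
  a_PP = 320/800 = 0.40, a_CP = 40/800 = 0.05, a_AP = 160/800 = 0.20, a_UP = 120/800 = 0.15
  a_PC = 0/520 = 0.00, a_CC = 182/520 = 0.35, a_AC = 52/520 = 0.10, a_UC = 130/520 = 0.25
  a_PA = 126/360 = 0.35, a_CA = 90/360 = 0.25, a_AA = 36/360 = 0.10, a_UA = 18/360 = 0.05
  a_PU = 52/520 = 0.10, a_CU = 182/520 = 0.35, a_AU = 26/520 = 0.05, a_UU = 130/520 = 0.25
I − A =
  [   0.60     0.00    -0.35    -0.10]
  [  -0.05     0.65    -0.25    -0.35]
  [  -0.20    -0.10     0.90    -0.05]
  [  -0.15    -0.25    -0.05     0.75]
Compute the cofactors C_ij = (−1)^(i+j)·(3×3 minor ij) of I−A; the adjugate is their transpose:
adj(I−A) = Cᵀ =
  [ 0.334750   0.053625   0.149500   0.079625]
  [ 0.123750   0.333875   0.151000   0.182375]
  [ 0.094500   0.056000   0.229000   0.054000]
  [ 0.114500   0.125750   0.095500   0.288750]
det(I−A) = Σ_j (I−A)_1j·C_1j = (0.60)(0.334750) + (0.00)(0.123750) + (-0.35)(0.094500) + (-0.10)(0.114500) = 0.156325
(I − A)⁻¹ = adj(I−A) / det(I−A) ≈
  [   2.14137     0.34304     0.95634     0.50936]
  [   0.79162     2.13577     0.96594     1.16664]
  [   0.60451     0.35823     1.46490     0.34543]
  [   0.73245     0.80441     0.61091     1.84711]
The output multiplier for sector j is the column-j sum of the Leontief inverse (I − A)⁻¹ = adj(I−A) / det(I−A).
Column C of adj(I−A): (0.053625, 0.333875, 0.056000, 0.125750); det(I−A) = 0.156325.
m_C = (0.053625 + 0.333875 + 0.056000 + 0.125750) / 0.156325 = 0.56925 / 0.156325 ≈ 3.6415.

m_C = 3.6415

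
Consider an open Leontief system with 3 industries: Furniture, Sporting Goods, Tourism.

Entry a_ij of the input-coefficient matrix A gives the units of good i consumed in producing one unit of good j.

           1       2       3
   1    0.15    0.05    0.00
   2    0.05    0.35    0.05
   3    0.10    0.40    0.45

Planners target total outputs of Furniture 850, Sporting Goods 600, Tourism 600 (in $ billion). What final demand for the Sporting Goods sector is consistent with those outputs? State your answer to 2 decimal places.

I − A =
  [   0.85    -0.05     0.00]
  [  -0.05     0.65    -0.05]
  [  -0.10    -0.40     0.55]
d = (I − A) x:
  d_1 = (+0.85)·850 + (-0.05)·600 + (+0.00)·600 = 692.50
  d_2 = (-0.05)·850 + (+0.65)·600 + (-0.05)·600 = 317.50
  d_3 = (-0.10)·850 + (-0.40)·600 + (+0.55)·600 = 5.00

d_2 = 317.50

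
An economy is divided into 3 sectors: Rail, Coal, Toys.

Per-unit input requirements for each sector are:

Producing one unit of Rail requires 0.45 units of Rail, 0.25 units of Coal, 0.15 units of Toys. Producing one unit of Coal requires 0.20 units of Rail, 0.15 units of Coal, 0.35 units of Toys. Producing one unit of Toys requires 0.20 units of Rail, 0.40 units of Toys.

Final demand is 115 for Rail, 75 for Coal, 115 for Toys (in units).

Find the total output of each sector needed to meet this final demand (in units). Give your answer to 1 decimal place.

I − A =
  [   0.55    -0.20    -0.20]
  [  -0.25     0.85     0.00]
  [  -0.15    -0.35     0.60]
Cofactors of I−A, C_ij = (−1)^(i+j)·(minor ij) (rows/columns in the sector order above):
  C_11 = (0.85)(0.60) − (0.00)(-0.35) = 0.5100
  C_12 = −[(-0.25)(0.60) − (0.00)(-0.15)] = 0.1500
  C_13 = (-0.25)(-0.35) − (0.85)(-0.15) = 0.2150
  C_21 = −[(-0.20)(0.60) − (-0.20)(-0.35)] = 0.1900
  C_22 = (0.55)(0.60) − (-0.20)(-0.15) = 0.3000
  C_23 = −[(0.55)(-0.35) − (-0.20)(-0.15)] = 0.2225
  C_31 = (-0.20)(0.00) − (-0.20)(0.85) = 0.1700
  C_32 = −[(0.55)(0.00) − (-0.20)(-0.25)] = 0.0500
  C_33 = (0.55)(0.85) − (-0.20)(-0.25) = 0.4175
det(I−A) = Σ_j (I−A)_1j·C_1j = (0.55)(0.5100) + (-0.20)(0.1500) + (-0.20)(0.2150) = 0.2075
adj(I−A) = Cᵀ =
  [ 0.5100   0.1900   0.1700]
  [ 0.1500   0.3000   0.0500]
  [ 0.2150   0.2225   0.4175]
(I − A)⁻¹ = adj(I−A) / det(I−A) ≈
  [   2.4578     0.9157     0.8193]
  [   0.7229     1.4458     0.2410]
  [   1.0361     1.0723     2.0120]
x = (I − A)⁻¹ d = adj(I−A)·d / det(I−A), with det(I−A) = 0.2075:
  x_R = (0.5100·115 + 0.1900·75 + 0.1700·115) / 0.2075 = 92.45 / 0.2075 ≈ 445.5
  x_C = (0.1500·115 + 0.3000·75 + 0.0500·115) / 0.2075 = 45.50 / 0.2075 ≈ 219.3
  x_T = (0.2150·115 + 0.2225·75 + 0.4175·115) / 0.2075 = 89.425 / 0.2075 ≈ 431.0

x_R = 445.5, x_C = 219.3, x_T = 431.0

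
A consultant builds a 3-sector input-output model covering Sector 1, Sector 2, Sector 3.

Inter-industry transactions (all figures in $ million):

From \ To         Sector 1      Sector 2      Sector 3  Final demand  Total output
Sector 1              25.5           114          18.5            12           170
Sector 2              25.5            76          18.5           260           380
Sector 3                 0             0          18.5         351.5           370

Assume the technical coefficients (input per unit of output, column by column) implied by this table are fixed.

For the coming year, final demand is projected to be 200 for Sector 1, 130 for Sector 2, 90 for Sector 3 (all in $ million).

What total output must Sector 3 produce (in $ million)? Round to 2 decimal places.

Technical coefficients a_ij = z_ij / X_j:
  a_11 = 25.5/170 = 0.15, a_21 = 25.5/170 = 0.15, a_31 = 0/170 = 0.00
  a_12 = 114/380 = 0.30, a_22 = 76/380 = 0.20, a_32 = 0/380 = 0.00
  a_13 = 18.5/370 = 0.05, a_23 = 18.5/370 = 0.05, a_33 = 18.5/370 = 0.05
I − A =
  [   0.85    -0.30    -0.05]
  [  -0.15     0.80    -0.05]
  [   0.00     0.00     0.95]
Cofactors of I−A, C_ij = (−1)^(i+j)·(minor ij) (rows/columns in the sector order above):
  C_11 = (0.80)(0.95) − (-0.05)(0.00) = 0.7600
  C_12 = −[(-0.15)(0.95) − (-0.05)(0.00)] = 0.1425
  C_13 = (-0.15)(0.00) − (0.80)(0.00) = 0.0000
  C_21 = −[(-0.30)(0.95) − (-0.05)(0.00)] = 0.2850
  C_22 = (0.85)(0.95) − (-0.05)(0.00) = 0.8075
  C_23 = −[(0.85)(0.00) − (-0.30)(0.00)] = 0.0000
  C_31 = (-0.30)(-0.05) − (-0.05)(0.80) = 0.0550
  C_32 = −[(0.85)(-0.05) − (-0.05)(-0.15)] = 0.0500
  C_33 = (0.85)(0.80) − (-0.30)(-0.15) = 0.6350
det(I−A) = Σ_j (I−A)_1j·C_1j = (0.85)(0.7600) + (-0.30)(0.1425) + (-0.05)(0.0000) = 0.60325
adj(I−A) = Cᵀ =
  [ 0.7600   0.2850   0.0550]
  [ 0.1425   0.8075   0.0500]
  [ 0.0000   0.0000   0.6350]
(I − A)⁻¹ = adj(I−A) / det(I−A) ≈
  [   1.2598     0.4724     0.0912]
  [   0.2362     1.3386     0.0829]
  [   0.0000     0.0000     1.0526]
x = (I − A)⁻¹ d = adj(I−A)·d / det(I−A), with det(I−A) = 0.60325:
  x_1 = (0.7600·200 + 0.2850·130 + 0.0550·90) / 0.60325 = 194.00 / 0.60325 ≈ 321.59
  x_2 = (0.1425·200 + 0.8075·130 + 0.0500·90) / 0.60325 = 137.975 / 0.60325 ≈ 228.72
  x_3 = (0.0000·200 + 0.0000·130 + 0.6350·90) / 0.60325 = 57.15 / 0.60325 ≈ 94.74

x_3 = 94.74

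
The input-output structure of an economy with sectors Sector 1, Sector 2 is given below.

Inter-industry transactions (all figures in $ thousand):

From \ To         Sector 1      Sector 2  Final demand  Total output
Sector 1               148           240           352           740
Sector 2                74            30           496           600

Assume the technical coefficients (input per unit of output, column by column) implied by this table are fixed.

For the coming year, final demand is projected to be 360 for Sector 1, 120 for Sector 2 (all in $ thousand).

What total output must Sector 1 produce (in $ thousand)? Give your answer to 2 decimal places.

Technical coefficients a_ij = z_ij / X_j:
  a_11 = 148/740 = 0.20, a_21 = 74/740 = 0.10
  a_12 = 240/600 = 0.40, a_22 = 30/600 = 0.05
I − A =
  [   0.80    -0.40]
  [  -0.10     0.95]
det(I−A) = (0.80)(0.95) − (-0.40)(-0.10) = 0.7200
adj(I−A) = [[0.95, 0.40], [0.10, 0.80]]
(I − A)⁻¹ = adj(I−A) / det(I−A) ≈
  [   1.3194     0.5556]
  [   0.1389     1.1111]
x = (I − A)⁻¹ d = adj(I−A)·d / det(I−A), with det(I−A) = 0.7200:
  x_1 = (0.95·360 + 0.40·120) / 0.7200 = 390.00 / 0.7200 ≈ 541.67
  x_2 = (0.10·360 + 0.80·120) / 0.7200 = 132.00 / 0.7200 ≈ 183.33

x_1 = 541.67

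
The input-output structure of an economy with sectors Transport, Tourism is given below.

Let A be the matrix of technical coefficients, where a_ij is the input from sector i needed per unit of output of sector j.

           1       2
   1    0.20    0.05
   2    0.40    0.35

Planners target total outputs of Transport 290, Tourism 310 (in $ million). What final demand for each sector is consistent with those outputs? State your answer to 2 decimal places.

d_1 = 216.50, d_2 = 85.50

I − A =
  [   0.80    -0.05]
  [  -0.40     0.65]
d = (I − A) x:
  d_1 = (+0.80)·290 + (-0.05)·310 = 216.50
  d_2 = (-0.40)·290 + (+0.65)·310 = 85.50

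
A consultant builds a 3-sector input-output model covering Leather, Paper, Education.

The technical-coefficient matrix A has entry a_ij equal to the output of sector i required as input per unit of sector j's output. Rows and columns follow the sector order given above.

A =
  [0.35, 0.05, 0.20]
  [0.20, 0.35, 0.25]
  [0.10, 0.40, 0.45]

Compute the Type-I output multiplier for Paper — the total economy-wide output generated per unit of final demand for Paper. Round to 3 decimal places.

I − A =
  [   0.65    -0.05    -0.20]
  [  -0.20     0.65    -0.25]
  [  -0.10    -0.40     0.55]
Cofactors of I−A, C_ij = (−1)^(i+j)·(minor ij) (rows/columns in the sector order above):
  C_11 = (0.65)(0.55) − (-0.25)(-0.40) = 0.2575
  C_12 = −[(-0.20)(0.55) − (-0.25)(-0.10)] = 0.1350
  C_13 = (-0.20)(-0.40) − (0.65)(-0.10) = 0.1450
  C_21 = −[(-0.05)(0.55) − (-0.20)(-0.40)] = 0.1075
  C_22 = (0.65)(0.55) − (-0.20)(-0.10) = 0.3375
  C_23 = −[(0.65)(-0.40) − (-0.05)(-0.10)] = 0.2650
  C_31 = (-0.05)(-0.25) − (-0.20)(0.65) = 0.1425
  C_32 = −[(0.65)(-0.25) − (-0.20)(-0.20)] = 0.2025
  C_33 = (0.65)(0.65) − (-0.05)(-0.20) = 0.4125
det(I−A) = Σ_j (I−A)_1j·C_1j = (0.65)(0.2575) + (-0.05)(0.1350) + (-0.20)(0.1450) = 0.131625
adj(I−A) = Cᵀ =
  [ 0.2575   0.1075   0.1425]
  [ 0.1350   0.3375   0.2025]
  [ 0.1450   0.2650   0.4125]
(I − A)⁻¹ = adj(I−A) / det(I−A) ≈
  [   1.9563     0.8167     1.0826]
  [   1.0256     2.5641     1.5385]
  [   1.1016     2.0133     3.1339]
The output multiplier for sector j is the column-j sum of the Leontief inverse (I − A)⁻¹ = adj(I−A) / det(I−A).
Column P of adj(I−A): (0.1075, 0.3375, 0.2650); det(I−A) = 0.131625.
m_P = (0.1075 + 0.3375 + 0.2650) / 0.131625 = 0.71 / 0.131625 ≈ 5.394.

m_P = 5.394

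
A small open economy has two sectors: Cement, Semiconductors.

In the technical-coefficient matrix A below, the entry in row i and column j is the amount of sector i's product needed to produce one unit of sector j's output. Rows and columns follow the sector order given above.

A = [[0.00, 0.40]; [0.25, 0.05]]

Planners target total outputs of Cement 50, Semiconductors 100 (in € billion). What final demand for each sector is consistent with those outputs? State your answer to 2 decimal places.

I − A =
  [   1.00    -0.40]
  [  -0.25     0.95]
d = (I − A) x:
  d_C = (+1.00)·50 + (-0.40)·100 = 10.00
  d_S = (-0.25)·50 + (+0.95)·100 = 82.50

d_C = 10.00, d_S = 82.50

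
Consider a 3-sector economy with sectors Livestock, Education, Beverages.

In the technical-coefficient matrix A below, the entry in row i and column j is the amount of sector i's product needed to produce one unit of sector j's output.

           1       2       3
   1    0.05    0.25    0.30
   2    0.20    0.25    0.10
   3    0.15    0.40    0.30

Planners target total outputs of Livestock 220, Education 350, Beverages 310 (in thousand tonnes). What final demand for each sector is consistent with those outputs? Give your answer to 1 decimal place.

I − A =
  [   0.95    -0.25    -0.30]
  [  -0.20     0.75    -0.10]
  [  -0.15    -0.40     0.70]
d = (I − A) x:
  d_1 = (+0.95)·220 + (-0.25)·350 + (-0.30)·310 = 28.5
  d_2 = (-0.20)·220 + (+0.75)·350 + (-0.10)·310 = 187.5
  d_3 = (-0.15)·220 + (-0.40)·350 + (+0.70)·310 = 44.0

d_1 = 28.5, d_2 = 187.5, d_3 = 44.0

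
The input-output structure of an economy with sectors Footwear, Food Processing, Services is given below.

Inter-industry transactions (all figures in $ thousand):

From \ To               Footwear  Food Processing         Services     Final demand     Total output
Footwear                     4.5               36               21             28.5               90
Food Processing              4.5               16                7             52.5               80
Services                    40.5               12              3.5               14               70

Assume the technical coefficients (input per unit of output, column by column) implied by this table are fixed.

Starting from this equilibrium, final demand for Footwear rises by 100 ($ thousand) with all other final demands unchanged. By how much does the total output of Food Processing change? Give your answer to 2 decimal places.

Δx_2 = 16.64

Technical coefficients a_ij = z_ij / X_j:
  a_11 = 4.5/90 = 0.05, a_21 = 4.5/90 = 0.05, a_31 = 40.5/90 = 0.45
  a_12 = 36/80 = 0.45, a_22 = 16/80 = 0.20, a_32 = 12/80 = 0.15
  a_13 = 21/70 = 0.30, a_23 = 7/70 = 0.10, a_33 = 3.5/70 = 0.05
I − A =
  [   0.95    -0.45    -0.30]
  [  -0.05     0.80    -0.10]
  [  -0.45    -0.15     0.95]
Cofactors of I−A, C_ij = (−1)^(i+j)·(minor ij) (rows/columns in the sector order above):
  C_11 = (0.80)(0.95) − (-0.10)(-0.15) = 0.7450
  C_12 = −[(-0.05)(0.95) − (-0.10)(-0.45)] = 0.0925
  C_13 = (-0.05)(-0.15) − (0.80)(-0.45) = 0.3675
  C_21 = −[(-0.45)(0.95) − (-0.30)(-0.15)] = 0.4725
  C_22 = (0.95)(0.95) − (-0.30)(-0.45) = 0.7675
  C_23 = −[(0.95)(-0.15) − (-0.45)(-0.45)] = 0.3450
  C_31 = (-0.45)(-0.10) − (-0.30)(0.80) = 0.2850
  C_32 = −[(0.95)(-0.10) − (-0.30)(-0.05)] = 0.1100
  C_33 = (0.95)(0.80) − (-0.45)(-0.05) = 0.7375
det(I−A) = Σ_j (I−A)_1j·C_1j = (0.95)(0.7450) + (-0.45)(0.0925) + (-0.30)(0.3675) = 0.555875
adj(I−A) = Cᵀ =
  [ 0.7450   0.4725   0.2850]
  [ 0.0925   0.7675   0.1100]
  [ 0.3675   0.3450   0.7375]
(I − A)⁻¹ = adj(I−A) / det(I−A) ≈
  [   1.3402     0.8500     0.5127]
  [   0.1664     1.3807     0.1979]
  [   0.6611     0.6206     1.3267]
Δx = (I − A)⁻¹ Δd with Δd having +100 in the Footwear component and 0 elsewhere.
So Δx_2 = L_21 · (+100), where L_21 = adj(I−A)_21 / det(I−A) = 0.0925 / 0.555875.
Δx_2 = 0.0925 × (+100) / 0.555875 = 9.25 / 0.555875 ≈ 16.64.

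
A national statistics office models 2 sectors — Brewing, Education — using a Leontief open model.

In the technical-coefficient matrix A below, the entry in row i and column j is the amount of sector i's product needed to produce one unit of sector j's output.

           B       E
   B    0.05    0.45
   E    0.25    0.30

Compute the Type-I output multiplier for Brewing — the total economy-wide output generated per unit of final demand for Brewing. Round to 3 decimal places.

I − A =
  [   0.95    -0.45]
  [  -0.25     0.70]
det(I−A) = (0.95)(0.70) − (-0.45)(-0.25) = 0.5525
adj(I−A) = [[0.70, 0.45], [0.25, 0.95]]
(I − A)⁻¹ = adj(I−A) / det(I−A) ≈
  [   1.2670     0.8145]
  [   0.4525     1.7195]
The output multiplier for sector j is the column-j sum of the Leontief inverse (I − A)⁻¹ = adj(I−A) / det(I−A).
Column B of adj(I−A): (0.70, 0.25); det(I−A) = 0.5525.
m_B = (0.70 + 0.25) / 0.5525 = 0.95 / 0.5525 ≈ 1.719.

m_B = 1.719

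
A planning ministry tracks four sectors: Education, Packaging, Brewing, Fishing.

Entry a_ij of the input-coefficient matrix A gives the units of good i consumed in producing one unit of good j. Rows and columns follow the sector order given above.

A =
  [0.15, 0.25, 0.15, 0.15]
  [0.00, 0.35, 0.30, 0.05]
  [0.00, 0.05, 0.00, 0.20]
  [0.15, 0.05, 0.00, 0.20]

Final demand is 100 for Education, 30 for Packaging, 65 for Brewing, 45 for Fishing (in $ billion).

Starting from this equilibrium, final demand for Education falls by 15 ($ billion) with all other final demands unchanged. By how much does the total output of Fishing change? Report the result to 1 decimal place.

Δx_F = -3.5

I − A =
  [   0.85    -0.25    -0.15    -0.15]
  [   0.00     0.65    -0.30    -0.05]
  [   0.00    -0.05     1.00    -0.20]
  [  -0.15    -0.05     0.00     0.80]
Compute the cofactors C_ij = (−1)^(i+j)·(3×3 minor ij) of I−A; the adjugate is their transpose:
adj(I−A) = Cᵀ =
  [ 0.502500   0.215000   0.139875   0.142625]
  [ 0.016500   0.653000   0.198375   0.093500]
  [ 0.019875   0.048875   0.423375   0.112625]
  [ 0.095250   0.081125   0.038625   0.539750]
det(I−A) = Σ_j (I−A)_1j·C_1j = (0.85)(0.502500) + (-0.25)(0.016500) + (-0.15)(0.019875) + (-0.15)(0.095250) = 0.40573125
(I − A)⁻¹ = adj(I−A) / det(I−A) ≈
  [   1.2385     0.5299     0.3447     0.3515]
  [   0.0407     1.6094     0.4889     0.2304]
  [   0.0490     0.1205     1.0435     0.2776]
  [   0.2348     0.1999     0.0952     1.3303]
Δx = (I − A)⁻¹ Δd with Δd having -15 in the Education component and 0 elsewhere.
So Δx_F = L_FE · (-15), where L_FE = adj(I−A)_FE / det(I−A) = 0.095250 / 0.40573125.
Δx_F = 0.095250 × (-15) / 0.40573125 = -1.42875 / 0.40573125 ≈ -3.5.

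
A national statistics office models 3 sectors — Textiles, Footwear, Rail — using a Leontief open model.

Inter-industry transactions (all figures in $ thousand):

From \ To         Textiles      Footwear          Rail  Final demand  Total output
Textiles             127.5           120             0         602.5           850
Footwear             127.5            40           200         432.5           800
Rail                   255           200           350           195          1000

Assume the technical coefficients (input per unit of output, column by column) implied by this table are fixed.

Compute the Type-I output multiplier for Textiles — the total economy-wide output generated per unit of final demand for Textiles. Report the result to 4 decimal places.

m_T = 2.2834

Technical coefficients a_ij = z_ij / X_j:
  a_TT = 127.5/850 = 0.15, a_FT = 127.5/850 = 0.15, a_RT = 255/850 = 0.30
  a_TF = 120/800 = 0.15, a_FF = 40/800 = 0.05, a_RF = 200/800 = 0.25
  a_TR = 0/1000 = 0.00, a_FR = 200/1000 = 0.20, a_RR = 350/1000 = 0.35
I − A =
  [   0.85    -0.15     0.00]
  [  -0.15     0.95    -0.20]
  [  -0.30    -0.25     0.65]
Cofactors of I−A, C_ij = (−1)^(i+j)·(minor ij) (rows/columns in the sector order above):
  C_11 = (0.95)(0.65) − (-0.20)(-0.25) = 0.5675
  C_12 = −[(-0.15)(0.65) − (-0.20)(-0.30)] = 0.1575
  C_13 = (-0.15)(-0.25) − (0.95)(-0.30) = 0.3225
  C_21 = −[(-0.15)(0.65) − (0.00)(-0.25)] = 0.0975
  C_22 = (0.85)(0.65) − (0.00)(-0.30) = 0.5525
  C_23 = −[(0.85)(-0.25) − (-0.15)(-0.30)] = 0.2575
  C_31 = (-0.15)(-0.20) − (0.00)(0.95) = 0.0300
  C_32 = −[(0.85)(-0.20) − (0.00)(-0.15)] = 0.1700
  C_33 = (0.85)(0.95) − (-0.15)(-0.15) = 0.7850
det(I−A) = Σ_j (I−A)_1j·C_1j = (0.85)(0.5675) + (-0.15)(0.1575) + (0.00)(0.3225) = 0.45875
adj(I−A) = Cᵀ =
  [ 0.5675   0.0975   0.0300]
  [ 0.1575   0.5525   0.1700]
  [ 0.3225   0.2575   0.7850]
(I − A)⁻¹ = adj(I−A) / det(I−A) ≈
  [   1.23706     0.21253     0.06540]
  [   0.34332     1.20436     0.37057]
  [   0.70300     0.56131     1.71117]
The output multiplier for sector j is the column-j sum of the Leontief inverse (I − A)⁻¹ = adj(I−A) / det(I−A).
Column T of adj(I−A): (0.5675, 0.1575, 0.3225); det(I−A) = 0.45875.
m_T = (0.5675 + 0.1575 + 0.3225) / 0.45875 = 1.0475 / 0.45875 ≈ 2.2834.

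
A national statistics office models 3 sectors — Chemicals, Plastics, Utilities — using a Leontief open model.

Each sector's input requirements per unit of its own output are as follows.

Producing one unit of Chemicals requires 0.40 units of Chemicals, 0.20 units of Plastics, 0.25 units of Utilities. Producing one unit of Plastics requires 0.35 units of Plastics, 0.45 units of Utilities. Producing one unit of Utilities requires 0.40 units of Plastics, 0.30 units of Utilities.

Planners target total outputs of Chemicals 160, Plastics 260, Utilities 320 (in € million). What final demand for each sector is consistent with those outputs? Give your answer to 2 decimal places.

d_1 = 96.00, d_2 = 9.00, d_3 = 67.00

I − A =
  [   0.60     0.00     0.00]
  [  -0.20     0.65    -0.40]
  [  -0.25    -0.45     0.70]
d = (I − A) x:
  d_1 = (+0.60)·160 + (+0.00)·260 + (+0.00)·320 = 96.00
  d_2 = (-0.20)·160 + (+0.65)·260 + (-0.40)·320 = 9.00
  d_3 = (-0.25)·160 + (-0.45)·260 + (+0.70)·320 = 67.00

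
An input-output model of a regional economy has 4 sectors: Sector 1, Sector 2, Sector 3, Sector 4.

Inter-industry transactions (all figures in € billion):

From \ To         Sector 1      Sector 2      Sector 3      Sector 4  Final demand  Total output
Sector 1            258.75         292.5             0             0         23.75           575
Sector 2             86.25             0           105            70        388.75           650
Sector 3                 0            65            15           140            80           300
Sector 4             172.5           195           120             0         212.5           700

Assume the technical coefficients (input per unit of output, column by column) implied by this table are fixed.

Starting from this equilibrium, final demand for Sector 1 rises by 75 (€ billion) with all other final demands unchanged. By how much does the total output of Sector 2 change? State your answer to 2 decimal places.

Δx_2 = 38.70

Technical coefficients a_ij = z_ij / X_j:
  a_11 = 258.75/575 = 0.45, a_21 = 86.25/575 = 0.15, a_31 = 0/575 = 0.00, a_41 = 172.5/575 = 0.30
  a_12 = 292.5/650 = 0.45, a_22 = 0/650 = 0.00, a_32 = 65/650 = 0.10, a_42 = 195/650 = 0.30
  a_13 = 0/300 = 0.00, a_23 = 105/300 = 0.35, a_33 = 15/300 = 0.05, a_43 = 120/300 = 0.40
  a_14 = 0/700 = 0.00, a_24 = 70/700 = 0.10, a_34 = 140/700 = 0.20, a_44 = 0/700 = 0.00
I − A =
  [   0.55    -0.45     0.00     0.00]
  [  -0.15     1.00    -0.35    -0.10]
  [   0.00    -0.10     0.95    -0.20]
  [  -0.30    -0.30    -0.40     1.00]
Compute the cofactors C_ij = (−1)^(i+j)·(3×3 minor ij) of I−A; the adjugate is their transpose:
adj(I−A) = Cᵀ =
  [ 0.781500   0.391500   0.175500   0.074250]
  [ 0.180000   0.478500   0.214500   0.090750]
  [ 0.087000   0.115000   0.452500   0.102000]
  [ 0.323250   0.307000   0.298000   0.439125]
det(I−A) = Σ_j (I−A)_1j·C_1j = (0.55)(0.781500) + (-0.45)(0.180000) + (0.00)(0.087000) + (0.00)(0.323250) = 0.348825
(I − A)⁻¹ = adj(I−A) / det(I−A) ≈
  [   2.2404     1.1223     0.5031     0.2129]
  [   0.5160     1.3717     0.6149     0.2602]
  [   0.2494     0.3297     1.2972     0.2924]
  [   0.9267     0.8801     0.8543     1.2589]
Δx = (I − A)⁻¹ Δd with Δd having +75 in the Sector 1 component and 0 elsewhere.
So Δx_2 = L_21 · (+75), where L_21 = adj(I−A)_21 / det(I−A) = 0.180000 / 0.348825.
Δx_2 = 0.180000 × (+75) / 0.348825 = 13.50 / 0.348825 ≈ 38.70.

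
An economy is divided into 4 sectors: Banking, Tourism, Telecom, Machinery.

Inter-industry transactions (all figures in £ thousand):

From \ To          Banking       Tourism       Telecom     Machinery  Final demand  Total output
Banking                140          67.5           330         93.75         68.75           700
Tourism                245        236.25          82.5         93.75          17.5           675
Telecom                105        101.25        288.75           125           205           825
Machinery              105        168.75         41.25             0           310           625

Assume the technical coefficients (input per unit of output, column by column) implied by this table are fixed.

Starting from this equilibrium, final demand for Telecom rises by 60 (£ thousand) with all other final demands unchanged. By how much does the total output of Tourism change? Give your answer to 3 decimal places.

Δx_2 = 79.636

Technical coefficients a_ij = z_ij / X_j:
  a_11 = 140/700 = 0.20, a_21 = 245/700 = 0.35, a_31 = 105/700 = 0.15, a_41 = 105/700 = 0.15
  a_12 = 67.5/675 = 0.10, a_22 = 236.25/675 = 0.35, a_32 = 101.25/675 = 0.15, a_42 = 168.75/675 = 0.25
  a_13 = 330/825 = 0.40, a_23 = 82.5/825 = 0.10, a_33 = 288.75/825 = 0.35, a_43 = 41.25/825 = 0.05
  a_14 = 93.75/625 = 0.15, a_24 = 93.75/625 = 0.15, a_34 = 125/625 = 0.20, a_44 = 0/625 = 0.00
I − A =
  [   0.80    -0.10    -0.40    -0.15]
  [  -0.35     0.65    -0.10    -0.15]
  [  -0.15    -0.15     0.65    -0.20]
  [  -0.15    -0.25    -0.05     1.00]
Compute the cofactors C_ij = (−1)^(i+j)·(3×3 minor ij) of I−A; the adjugate is their transpose:
adj(I−A) = Cᵀ =
  [ 0.370500   0.169500   0.264375   0.133875]
  [ 0.257750   0.424250   0.235375   0.149375]
  [ 0.184750   0.180250   0.425000   0.139750]
  [ 0.129250   0.140500   0.119750   0.241750]
det(I−A) = Σ_j (I−A)_1j·C_1j = (0.80)(0.370500) + (-0.10)(0.257750) + (-0.40)(0.184750) + (-0.15)(0.129250) = 0.1773375
(I − A)⁻¹ = adj(I−A) / det(I−A) ≈
  [   2.0892     0.9558     1.4908     0.7549]
  [   1.4534     2.3923     1.3273     0.8423]
  [   1.0418     1.0164     2.3966     0.7880]
  [   0.7288     0.7923     0.6753     1.3632]
Δx = (I − A)⁻¹ Δd with Δd having +60 in the Telecom component and 0 elsewhere.
So Δx_2 = L_23 · (+60), where L_23 = adj(I−A)_23 / det(I−A) = 0.235375 / 0.1773375.
Δx_2 = 0.235375 × (+60) / 0.1773375 = 14.1225 / 0.1773375 ≈ 79.636.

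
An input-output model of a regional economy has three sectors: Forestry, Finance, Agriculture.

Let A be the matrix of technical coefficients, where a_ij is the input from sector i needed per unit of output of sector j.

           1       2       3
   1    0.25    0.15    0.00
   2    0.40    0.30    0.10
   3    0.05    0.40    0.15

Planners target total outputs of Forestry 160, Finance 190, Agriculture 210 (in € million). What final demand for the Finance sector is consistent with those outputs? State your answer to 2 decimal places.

I − A =
  [   0.75    -0.15     0.00]
  [  -0.40     0.70    -0.10]
  [  -0.05    -0.40     0.85]
d = (I − A) x:
  d_1 = (+0.75)·160 + (-0.15)·190 + (+0.00)·210 = 91.50
  d_2 = (-0.40)·160 + (+0.70)·190 + (-0.10)·210 = 48.00
  d_3 = (-0.05)·160 + (-0.40)·190 + (+0.85)·210 = 94.50

d_2 = 48.00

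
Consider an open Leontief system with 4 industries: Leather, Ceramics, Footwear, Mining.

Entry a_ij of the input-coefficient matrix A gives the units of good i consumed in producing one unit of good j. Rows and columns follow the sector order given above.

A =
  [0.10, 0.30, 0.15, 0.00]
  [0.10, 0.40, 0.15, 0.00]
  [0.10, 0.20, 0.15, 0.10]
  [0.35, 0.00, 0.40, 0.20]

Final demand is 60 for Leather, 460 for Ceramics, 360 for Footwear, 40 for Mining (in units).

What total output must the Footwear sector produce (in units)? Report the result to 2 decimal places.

I − A =
  [   0.90    -0.30    -0.15     0.00]
  [  -0.10     0.60    -0.15     0.00]
  [  -0.10    -0.20     0.85    -0.10]
  [  -0.35     0.00    -0.40     0.80]
Compute the cofactors C_ij = (−1)^(i+j)·(3×3 minor ij) of I−A; the adjugate is their transpose:
adj(I−A) = Cᵀ =
  [ 0.36000   0.21600   0.10800   0.01350]
  [ 0.08125   0.55875   0.12000   0.01500]
  [ 0.08500   0.17850   0.40800   0.05100]
  [ 0.20000   0.18375   0.25125   0.39000]
det(I−A) = Σ_j (I−A)_1j·C_1j = (0.90)(0.36000) + (-0.30)(0.08125) + (-0.15)(0.08500) + (0.00)(0.20000) = 0.286875
(I − A)⁻¹ = adj(I−A) / det(I−A) ≈
  [   1.2549     0.7529     0.3765     0.0471]
  [   0.2832     1.9477     0.4183     0.0523]
  [   0.2963     0.6222     1.4222     0.1778]
  [   0.6972     0.6405     0.8758     1.3595]
x = (I − A)⁻¹ d = adj(I−A)·d / det(I−A), with det(I−A) = 0.286875:
  x_L = (0.36000·60 + 0.21600·460 + 0.10800·360 + 0.01350·40) / 0.286875 = 160.38 / 0.286875 ≈ 559.06
  x_C = (0.08125·60 + 0.55875·460 + 0.12000·360 + 0.01500·40) / 0.286875 = 305.70 / 0.286875 ≈ 1065.62
  x_F = (0.08500·60 + 0.17850·460 + 0.40800·360 + 0.05100·40) / 0.286875 = 236.13 / 0.286875 ≈ 823.11
  x_M = (0.20000·60 + 0.18375·460 + 0.25125·360 + 0.39000·40) / 0.286875 = 202.575 / 0.286875 ≈ 706.14

x_F = 823.11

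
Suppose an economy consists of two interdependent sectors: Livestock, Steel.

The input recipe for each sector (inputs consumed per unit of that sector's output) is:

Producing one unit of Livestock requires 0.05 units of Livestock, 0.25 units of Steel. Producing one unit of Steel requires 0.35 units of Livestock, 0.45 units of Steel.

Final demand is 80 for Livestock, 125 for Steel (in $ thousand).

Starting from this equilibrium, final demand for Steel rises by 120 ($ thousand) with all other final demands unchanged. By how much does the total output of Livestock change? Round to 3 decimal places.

Δx_L = 96.552

I − A =
  [   0.95    -0.35]
  [  -0.25     0.55]
det(I−A) = (0.95)(0.55) − (-0.35)(-0.25) = 0.4350
adj(I−A) = [[0.55, 0.35], [0.25, 0.95]]
(I − A)⁻¹ = adj(I−A) / det(I−A) ≈
  [   1.2644     0.8046]
  [   0.5747     2.1839]
Δx = (I − A)⁻¹ Δd with Δd having +120 in the Steel component and 0 elsewhere.
So Δx_L = L_LS · (+120), where L_LS = adj(I−A)_LS / det(I−A) = 0.35 / 0.4350.
Δx_L = 0.35 × (+120) / 0.4350 = 42.00 / 0.4350 ≈ 96.552.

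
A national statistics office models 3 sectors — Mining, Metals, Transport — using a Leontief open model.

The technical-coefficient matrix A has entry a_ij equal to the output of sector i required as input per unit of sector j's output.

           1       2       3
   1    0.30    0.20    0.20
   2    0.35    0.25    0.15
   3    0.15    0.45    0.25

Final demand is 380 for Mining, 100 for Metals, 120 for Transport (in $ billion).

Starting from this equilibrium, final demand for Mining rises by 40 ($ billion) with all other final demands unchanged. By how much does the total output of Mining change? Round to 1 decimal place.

I − A =
  [   0.70    -0.20    -0.20]
  [  -0.35     0.75    -0.15]
  [  -0.15    -0.45     0.75]
Cofactors of I−A, C_ij = (−1)^(i+j)·(minor ij) (rows/columns in the sector order above):
  C_11 = (0.75)(0.75) − (-0.15)(-0.45) = 0.4950
  C_12 = −[(-0.35)(0.75) − (-0.15)(-0.15)] = 0.2850
  C_13 = (-0.35)(-0.45) − (0.75)(-0.15) = 0.2700
  C_21 = −[(-0.20)(0.75) − (-0.20)(-0.45)] = 0.2400
  C_22 = (0.70)(0.75) − (-0.20)(-0.15) = 0.4950
  C_23 = −[(0.70)(-0.45) − (-0.20)(-0.15)] = 0.3450
  C_31 = (-0.20)(-0.15) − (-0.20)(0.75) = 0.1800
  C_32 = −[(0.70)(-0.15) − (-0.20)(-0.35)] = 0.1750
  C_33 = (0.70)(0.75) − (-0.20)(-0.35) = 0.4550
det(I−A) = Σ_j (I−A)_1j·C_1j = (0.70)(0.4950) + (-0.20)(0.2850) + (-0.20)(0.2700) = 0.2355
adj(I−A) = Cᵀ =
  [ 0.4950   0.2400   0.1800]
  [ 0.2850   0.4950   0.1750]
  [ 0.2700   0.3450   0.4550]
(I − A)⁻¹ = adj(I−A) / det(I−A) ≈
  [   2.1019     1.0191     0.7643]
  [   1.2102     2.1019     0.7431]
  [   1.1465     1.4650     1.9321]
Δx = (I − A)⁻¹ Δd with Δd having +40 in the Mining component and 0 elsewhere.
So Δx_1 = L_11 · (+40), where L_11 = adj(I−A)_11 / det(I−A) = 0.4950 / 0.2355.
Δx_1 = 0.4950 × (+40) / 0.2355 = 19.80 / 0.2355 ≈ 84.1.

Δx_1 = 84.1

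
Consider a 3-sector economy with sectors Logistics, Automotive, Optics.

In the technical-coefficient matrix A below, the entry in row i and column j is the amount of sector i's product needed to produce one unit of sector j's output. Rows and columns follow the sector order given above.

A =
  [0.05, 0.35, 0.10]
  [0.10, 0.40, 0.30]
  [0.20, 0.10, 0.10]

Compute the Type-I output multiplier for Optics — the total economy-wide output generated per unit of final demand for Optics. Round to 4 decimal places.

m_3 = 2.3747

I − A =
  [   0.95    -0.35    -0.10]
  [  -0.10     0.60    -0.30]
  [  -0.20    -0.10     0.90]
Cofactors of I−A, C_ij = (−1)^(i+j)·(minor ij) (rows/columns in the sector order above):
  C_11 = (0.60)(0.90) − (-0.30)(-0.10) = 0.5100
  C_12 = −[(-0.10)(0.90) − (-0.30)(-0.20)] = 0.1500
  C_13 = (-0.10)(-0.10) − (0.60)(-0.20) = 0.1300
  C_21 = −[(-0.35)(0.90) − (-0.10)(-0.10)] = 0.3250
  C_22 = (0.95)(0.90) − (-0.10)(-0.20) = 0.8350
  C_23 = −[(0.95)(-0.10) − (-0.35)(-0.20)] = 0.1650
  C_31 = (-0.35)(-0.30) − (-0.10)(0.60) = 0.1650
  C_32 = −[(0.95)(-0.30) − (-0.10)(-0.10)] = 0.2950
  C_33 = (0.95)(0.60) − (-0.35)(-0.10) = 0.5350
det(I−A) = Σ_j (I−A)_1j·C_1j = (0.95)(0.5100) + (-0.35)(0.1500) + (-0.10)(0.1300) = 0.4190
adj(I−A) = Cᵀ =
  [ 0.5100   0.3250   0.1650]
  [ 0.1500   0.8350   0.2950]
  [ 0.1300   0.1650   0.5350]
(I − A)⁻¹ = adj(I−A) / det(I−A) ≈
  [   1.21718     0.77566     0.39379]
  [   0.35800     1.99284     0.70406]
  [   0.31026     0.39379     1.27685]
The output multiplier for sector j is the column-j sum of the Leontief inverse (I − A)⁻¹ = adj(I−A) / det(I−A).
Column 3 of adj(I−A): (0.1650, 0.2950, 0.5350); det(I−A) = 0.4190.
m_3 = (0.1650 + 0.2950 + 0.5350) / 0.4190 = 0.995 / 0.4190 ≈ 2.3747.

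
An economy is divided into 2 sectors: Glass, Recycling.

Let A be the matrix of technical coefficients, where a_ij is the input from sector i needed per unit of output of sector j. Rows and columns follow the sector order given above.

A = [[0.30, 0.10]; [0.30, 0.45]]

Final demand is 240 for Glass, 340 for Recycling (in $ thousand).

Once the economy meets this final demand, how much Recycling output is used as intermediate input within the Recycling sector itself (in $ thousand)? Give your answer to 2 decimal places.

I − A =
  [   0.70    -0.10]
  [  -0.30     0.55]
det(I−A) = (0.70)(0.55) − (-0.10)(-0.30) = 0.3550
adj(I−A) = [[0.55, 0.10], [0.30, 0.70]]
(I − A)⁻¹ = adj(I−A) / det(I−A) ≈
  [   1.5493     0.2817]
  [   0.8451     1.9718]
First solve x = (I − A)⁻¹ d = adj(I−A)·d / det(I−A); in particular x_R = (0.30·240 + 0.70·340) / 0.3550 = 310.00 / 0.3550 ≈ 873.2394.
Intermediate flow from R to R: z_RR = a_RR · x_R = 0.45 × 310.00 / 0.3550 = 139.50 / 0.3550 ≈ 392.96.

z_RR = 392.96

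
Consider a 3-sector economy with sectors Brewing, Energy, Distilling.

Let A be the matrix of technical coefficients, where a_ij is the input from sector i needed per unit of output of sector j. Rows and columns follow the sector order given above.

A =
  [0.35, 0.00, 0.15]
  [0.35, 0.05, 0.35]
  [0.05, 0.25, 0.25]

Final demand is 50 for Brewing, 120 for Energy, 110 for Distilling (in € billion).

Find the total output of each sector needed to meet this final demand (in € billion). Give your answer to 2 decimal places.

x_B = 133.23, x_E = 265.28, x_D = 243.98

I − A =
  [   0.65     0.00    -0.15]
  [  -0.35     0.95    -0.35]
  [  -0.05    -0.25     0.75]
Cofactors of I−A, C_ij = (−1)^(i+j)·(minor ij) (rows/columns in the sector order above):
  C_11 = (0.95)(0.75) − (-0.35)(-0.25) = 0.6250
  C_12 = −[(-0.35)(0.75) − (-0.35)(-0.05)] = 0.2800
  C_13 = (-0.35)(-0.25) − (0.95)(-0.05) = 0.1350
  C_21 = −[(0.00)(0.75) − (-0.15)(-0.25)] = 0.0375
  C_22 = (0.65)(0.75) − (-0.15)(-0.05) = 0.4800
  C_23 = −[(0.65)(-0.25) − (0.00)(-0.05)] = 0.1625
  C_31 = (0.00)(-0.35) − (-0.15)(0.95) = 0.1425
  C_32 = −[(0.65)(-0.35) − (-0.15)(-0.35)] = 0.2800
  C_33 = (0.65)(0.95) − (0.00)(-0.35) = 0.6175
det(I−A) = Σ_j (I−A)_1j·C_1j = (0.65)(0.6250) + (0.00)(0.2800) + (-0.15)(0.1350) = 0.3860
adj(I−A) = Cᵀ =
  [ 0.6250   0.0375   0.1425]
  [ 0.2800   0.4800   0.2800]
  [ 0.1350   0.1625   0.6175]
(I − A)⁻¹ = adj(I−A) / det(I−A) ≈
  [   1.6192     0.0972     0.3692]
  [   0.7254     1.2435     0.7254]
  [   0.3497     0.4210     1.5997]
x = (I − A)⁻¹ d = adj(I−A)·d / det(I−A), with det(I−A) = 0.3860:
  x_B = (0.6250·50 + 0.0375·120 + 0.1425·110) / 0.3860 = 51.425 / 0.3860 ≈ 133.23
  x_E = (0.2800·50 + 0.4800·120 + 0.2800·110) / 0.3860 = 102.40 / 0.3860 ≈ 265.28
  x_D = (0.1350·50 + 0.1625·120 + 0.6175·110) / 0.3860 = 94.175 / 0.3860 ≈ 243.98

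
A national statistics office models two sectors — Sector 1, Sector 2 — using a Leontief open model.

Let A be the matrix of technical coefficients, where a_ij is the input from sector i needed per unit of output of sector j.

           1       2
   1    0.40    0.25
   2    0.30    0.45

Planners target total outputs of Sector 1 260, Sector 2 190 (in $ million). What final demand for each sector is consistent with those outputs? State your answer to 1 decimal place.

d_1 = 108.5, d_2 = 26.5

I − A =
  [   0.60    -0.25]
  [  -0.30     0.55]
d = (I − A) x:
  d_1 = (+0.60)·260 + (-0.25)·190 = 108.5
  d_2 = (-0.30)·260 + (+0.55)·190 = 26.5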